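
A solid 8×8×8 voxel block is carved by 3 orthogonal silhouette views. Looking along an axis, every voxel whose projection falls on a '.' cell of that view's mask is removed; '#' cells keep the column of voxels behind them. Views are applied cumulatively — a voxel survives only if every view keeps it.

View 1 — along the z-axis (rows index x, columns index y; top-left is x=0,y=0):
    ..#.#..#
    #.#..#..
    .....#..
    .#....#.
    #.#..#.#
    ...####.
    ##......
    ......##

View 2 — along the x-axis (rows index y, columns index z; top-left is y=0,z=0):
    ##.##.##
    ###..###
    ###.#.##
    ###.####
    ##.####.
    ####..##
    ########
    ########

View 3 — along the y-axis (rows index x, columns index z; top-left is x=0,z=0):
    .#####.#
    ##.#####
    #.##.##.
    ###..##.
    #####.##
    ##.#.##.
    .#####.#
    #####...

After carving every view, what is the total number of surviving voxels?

before carving: 512 voxels (8×8×8)
[1] z-view keeps 21 columns → grid now 168
[2] x-view keeps 53 columns → grid now 139
[3] y-view keeps 46 columns → grid now 105

105 voxels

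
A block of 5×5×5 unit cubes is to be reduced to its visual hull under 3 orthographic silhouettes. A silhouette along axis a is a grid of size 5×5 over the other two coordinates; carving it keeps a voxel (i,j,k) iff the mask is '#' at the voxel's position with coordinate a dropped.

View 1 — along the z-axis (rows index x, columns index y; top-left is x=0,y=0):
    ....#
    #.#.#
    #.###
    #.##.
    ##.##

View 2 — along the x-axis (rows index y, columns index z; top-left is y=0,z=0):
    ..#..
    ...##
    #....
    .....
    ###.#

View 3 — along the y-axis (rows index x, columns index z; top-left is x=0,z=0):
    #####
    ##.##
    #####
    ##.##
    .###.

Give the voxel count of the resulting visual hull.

19 voxels

start: 5×5×5 = 125 voxels
V1 z: intersect with XY mask (15 set) -- 75 left
V2 x: intersect with YZ mask (8 set) -- 25 left
V3 y: intersect with XZ mask (21 set) -- 19 left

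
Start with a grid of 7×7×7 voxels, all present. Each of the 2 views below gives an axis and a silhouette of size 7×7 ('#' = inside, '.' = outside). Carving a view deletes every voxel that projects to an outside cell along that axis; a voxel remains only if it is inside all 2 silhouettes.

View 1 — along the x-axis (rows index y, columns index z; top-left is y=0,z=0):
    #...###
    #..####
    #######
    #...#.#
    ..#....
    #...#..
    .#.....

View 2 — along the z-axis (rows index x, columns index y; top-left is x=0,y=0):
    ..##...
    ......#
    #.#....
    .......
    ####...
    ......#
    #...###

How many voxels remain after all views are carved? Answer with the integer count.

initial block: 7^3 = 343
[1] x-view keeps 23 columns → grid now 161
[2] z-view keeps 14 columns → grid now 50

50 voxels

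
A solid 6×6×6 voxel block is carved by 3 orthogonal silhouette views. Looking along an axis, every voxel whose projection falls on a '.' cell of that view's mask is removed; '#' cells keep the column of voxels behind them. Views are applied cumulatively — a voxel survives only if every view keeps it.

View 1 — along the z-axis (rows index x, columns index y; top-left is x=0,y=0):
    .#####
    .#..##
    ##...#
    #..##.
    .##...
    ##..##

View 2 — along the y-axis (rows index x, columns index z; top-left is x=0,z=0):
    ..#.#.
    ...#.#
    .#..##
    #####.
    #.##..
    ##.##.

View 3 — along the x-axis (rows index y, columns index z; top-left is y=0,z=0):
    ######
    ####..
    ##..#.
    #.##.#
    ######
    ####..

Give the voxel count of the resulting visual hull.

|visual hull| = 46

before carving: 216 voxels (6×6×6)
[1] z-view keeps 20 columns → grid now 120
[2] y-view keeps 19 columns → grid now 62
[3] x-view keeps 27 columns → grid now 46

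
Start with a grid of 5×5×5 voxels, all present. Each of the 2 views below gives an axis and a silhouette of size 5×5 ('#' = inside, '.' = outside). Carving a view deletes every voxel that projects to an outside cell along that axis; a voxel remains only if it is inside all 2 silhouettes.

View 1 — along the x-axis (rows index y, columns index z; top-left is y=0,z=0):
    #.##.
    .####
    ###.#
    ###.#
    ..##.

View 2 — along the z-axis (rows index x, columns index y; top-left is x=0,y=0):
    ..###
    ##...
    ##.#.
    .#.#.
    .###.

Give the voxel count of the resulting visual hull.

before carving: 125 voxels (5×5×5)
after view 1 [x-axis, 17 of 25 cells solid] → remaining = 85
after view 2 [z-axis, 13 of 25 cells solid] → remaining = 48

48 voxels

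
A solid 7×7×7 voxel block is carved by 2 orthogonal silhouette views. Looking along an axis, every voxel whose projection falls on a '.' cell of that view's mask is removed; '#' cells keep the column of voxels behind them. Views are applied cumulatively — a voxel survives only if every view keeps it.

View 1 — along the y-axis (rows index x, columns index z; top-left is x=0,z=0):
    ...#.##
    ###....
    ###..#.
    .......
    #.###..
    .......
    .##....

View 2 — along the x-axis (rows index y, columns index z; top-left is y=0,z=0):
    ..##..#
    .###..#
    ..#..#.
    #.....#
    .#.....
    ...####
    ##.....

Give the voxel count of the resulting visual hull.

|visual hull| = 42

start: 7×7×7 = 343 voxels
[1] y-view keeps 16 columns → grid now 112
[2] x-view keeps 18 columns → grid now 42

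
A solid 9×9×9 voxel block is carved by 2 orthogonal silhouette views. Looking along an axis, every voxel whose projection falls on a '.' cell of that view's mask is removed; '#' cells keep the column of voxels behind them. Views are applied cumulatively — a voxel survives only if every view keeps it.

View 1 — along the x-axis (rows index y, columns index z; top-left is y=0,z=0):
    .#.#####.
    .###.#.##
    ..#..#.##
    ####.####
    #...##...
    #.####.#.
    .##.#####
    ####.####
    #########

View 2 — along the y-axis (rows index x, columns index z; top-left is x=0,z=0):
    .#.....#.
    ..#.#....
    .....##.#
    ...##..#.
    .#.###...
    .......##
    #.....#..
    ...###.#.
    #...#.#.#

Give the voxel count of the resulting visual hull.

initial block: 9^3 = 729
[1] x-view keeps 57 columns → grid now 513
[2] y-view keeps 26 columns → grid now 164

164 voxels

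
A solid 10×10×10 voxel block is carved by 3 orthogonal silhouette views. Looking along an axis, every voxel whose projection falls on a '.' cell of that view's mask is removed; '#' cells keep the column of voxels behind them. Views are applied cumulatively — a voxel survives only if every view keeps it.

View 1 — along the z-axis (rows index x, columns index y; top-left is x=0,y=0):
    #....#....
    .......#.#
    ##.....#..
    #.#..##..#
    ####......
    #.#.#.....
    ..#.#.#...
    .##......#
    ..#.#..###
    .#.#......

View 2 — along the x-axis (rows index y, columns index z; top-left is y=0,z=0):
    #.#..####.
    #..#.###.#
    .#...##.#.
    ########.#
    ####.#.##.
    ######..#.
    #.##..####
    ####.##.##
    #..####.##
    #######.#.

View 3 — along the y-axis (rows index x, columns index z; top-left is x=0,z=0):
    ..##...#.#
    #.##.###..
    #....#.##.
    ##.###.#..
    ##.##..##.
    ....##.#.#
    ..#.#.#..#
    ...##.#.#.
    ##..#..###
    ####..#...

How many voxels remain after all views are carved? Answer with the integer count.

99 voxels

full grid |V| = 1000
  1. axis=2 (XY plane), |mask|=32  ⇒  voxels=320
  2. axis=0 (YZ plane), |mask|=69  ⇒  voxels=208
  3. axis=1 (XZ plane), |mask|=49  ⇒  voxels=99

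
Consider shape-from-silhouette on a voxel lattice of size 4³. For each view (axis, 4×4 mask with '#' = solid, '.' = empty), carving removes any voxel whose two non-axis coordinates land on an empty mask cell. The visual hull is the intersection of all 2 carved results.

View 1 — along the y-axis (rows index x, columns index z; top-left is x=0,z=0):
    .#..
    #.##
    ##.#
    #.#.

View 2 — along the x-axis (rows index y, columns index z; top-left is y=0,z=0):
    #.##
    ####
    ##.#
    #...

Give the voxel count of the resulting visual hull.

remaining voxels: 26

start: 4×4×4 = 64 voxels
[1] y-view keeps 9 columns → grid now 36
[2] x-view keeps 11 columns → grid now 26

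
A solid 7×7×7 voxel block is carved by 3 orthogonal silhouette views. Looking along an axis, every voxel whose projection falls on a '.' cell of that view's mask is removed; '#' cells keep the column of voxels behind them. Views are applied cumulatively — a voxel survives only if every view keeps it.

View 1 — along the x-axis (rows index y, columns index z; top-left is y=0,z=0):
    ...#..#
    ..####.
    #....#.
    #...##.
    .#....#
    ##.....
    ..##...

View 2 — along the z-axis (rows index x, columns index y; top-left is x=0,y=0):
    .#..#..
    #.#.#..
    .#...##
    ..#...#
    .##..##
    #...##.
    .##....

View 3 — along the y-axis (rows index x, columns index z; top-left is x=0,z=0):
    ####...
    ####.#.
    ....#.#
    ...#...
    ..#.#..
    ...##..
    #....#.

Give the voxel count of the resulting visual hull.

|visual hull| = 16

before carving: 343 voxels (7×7×7)
step 1: project along x, AND mask (17/49) → |grid| = 119
step 2: project along z, AND mask (19/49) → |grid| = 46
step 3: project along y, AND mask (18/49) → |grid| = 16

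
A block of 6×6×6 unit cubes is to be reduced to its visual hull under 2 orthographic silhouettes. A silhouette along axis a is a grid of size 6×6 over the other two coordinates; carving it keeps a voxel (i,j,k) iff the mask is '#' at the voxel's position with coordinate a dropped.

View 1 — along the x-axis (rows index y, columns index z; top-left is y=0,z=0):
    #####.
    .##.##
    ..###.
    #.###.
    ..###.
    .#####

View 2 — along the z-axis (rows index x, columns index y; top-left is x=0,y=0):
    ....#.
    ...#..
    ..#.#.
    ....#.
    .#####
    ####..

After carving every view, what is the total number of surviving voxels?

voxel count = 51

full grid |V| = 216
[1] x-view keeps 24 columns → grid now 144
[2] z-view keeps 14 columns → grid now 51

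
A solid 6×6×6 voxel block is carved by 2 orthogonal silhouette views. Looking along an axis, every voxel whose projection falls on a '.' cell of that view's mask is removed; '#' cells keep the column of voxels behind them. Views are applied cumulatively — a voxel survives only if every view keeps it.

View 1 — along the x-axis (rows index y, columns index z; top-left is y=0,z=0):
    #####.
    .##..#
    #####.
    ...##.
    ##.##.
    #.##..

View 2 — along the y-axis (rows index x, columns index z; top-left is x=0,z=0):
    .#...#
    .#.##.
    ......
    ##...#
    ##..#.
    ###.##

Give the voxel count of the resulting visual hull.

initial block: 6^3 = 216
carve view 1 (along x, YZ-mask fill 22/36): 132 voxels remain
carve view 2 (along y, XZ-mask fill 16/36): 56 voxels remain

voxel count = 56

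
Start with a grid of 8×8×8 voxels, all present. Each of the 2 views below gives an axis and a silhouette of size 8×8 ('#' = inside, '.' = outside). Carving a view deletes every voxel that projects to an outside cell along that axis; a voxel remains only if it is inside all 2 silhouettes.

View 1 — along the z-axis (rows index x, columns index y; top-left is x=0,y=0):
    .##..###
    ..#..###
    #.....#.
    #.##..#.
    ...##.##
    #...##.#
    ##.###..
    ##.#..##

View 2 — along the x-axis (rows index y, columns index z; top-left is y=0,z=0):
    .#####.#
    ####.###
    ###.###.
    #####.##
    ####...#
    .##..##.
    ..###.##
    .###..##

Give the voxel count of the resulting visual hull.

initial block: 8^3 = 512
carve view 1 (along z, XY-mask fill 33/64): 264 voxels remain
carve view 2 (along x, YZ-mask fill 45/64): 183 voxels remain

remaining voxels: 183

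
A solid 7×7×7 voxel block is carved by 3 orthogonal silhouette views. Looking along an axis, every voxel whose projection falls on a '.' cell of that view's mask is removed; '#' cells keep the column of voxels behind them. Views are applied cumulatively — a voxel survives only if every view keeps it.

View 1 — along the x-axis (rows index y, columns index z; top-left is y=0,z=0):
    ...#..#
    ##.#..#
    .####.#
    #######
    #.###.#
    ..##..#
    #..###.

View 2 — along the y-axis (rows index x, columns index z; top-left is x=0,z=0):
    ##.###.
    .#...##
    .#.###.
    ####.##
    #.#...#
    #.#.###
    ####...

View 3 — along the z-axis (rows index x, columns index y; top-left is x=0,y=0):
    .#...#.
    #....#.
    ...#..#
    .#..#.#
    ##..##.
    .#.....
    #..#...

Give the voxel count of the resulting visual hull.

39 voxels

before carving: 343 voxels (7×7×7)
after view 1 [x-axis, 30 of 49 cells solid] → remaining = 210
after view 2 [y-axis, 30 of 49 cells solid] → remaining = 125
after view 3 [z-axis, 16 of 49 cells solid] → remaining = 39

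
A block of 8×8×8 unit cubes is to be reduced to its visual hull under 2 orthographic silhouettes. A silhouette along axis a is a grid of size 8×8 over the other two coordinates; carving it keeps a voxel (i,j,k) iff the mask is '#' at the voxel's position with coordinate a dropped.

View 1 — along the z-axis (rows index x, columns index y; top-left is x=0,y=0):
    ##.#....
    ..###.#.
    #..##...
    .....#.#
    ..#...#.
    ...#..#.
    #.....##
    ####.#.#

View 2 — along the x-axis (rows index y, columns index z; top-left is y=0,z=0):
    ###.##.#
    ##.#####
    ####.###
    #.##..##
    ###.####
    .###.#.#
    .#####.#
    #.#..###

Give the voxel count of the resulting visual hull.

|visual hull| = 147

initial block: 8^3 = 512
  1. axis=2 (XY plane), |mask|=25  ⇒  voxels=200
  2. axis=0 (YZ plane), |mask|=48  ⇒  voxels=147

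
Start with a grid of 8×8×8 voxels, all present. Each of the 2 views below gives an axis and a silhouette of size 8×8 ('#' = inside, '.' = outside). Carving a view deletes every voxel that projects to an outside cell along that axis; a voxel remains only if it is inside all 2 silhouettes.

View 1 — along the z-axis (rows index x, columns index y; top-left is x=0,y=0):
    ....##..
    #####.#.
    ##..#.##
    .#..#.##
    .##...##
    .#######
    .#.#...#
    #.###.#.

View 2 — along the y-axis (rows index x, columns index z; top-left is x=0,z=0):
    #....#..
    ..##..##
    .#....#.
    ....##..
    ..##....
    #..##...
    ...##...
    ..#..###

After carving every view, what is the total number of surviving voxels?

remaining voxels: 101

before carving: 512 voxels (8×8×8)
carve view 1 (along z, XY-mask fill 36/64): 288 voxels remain
carve view 2 (along y, XZ-mask fill 21/64): 101 voxels remain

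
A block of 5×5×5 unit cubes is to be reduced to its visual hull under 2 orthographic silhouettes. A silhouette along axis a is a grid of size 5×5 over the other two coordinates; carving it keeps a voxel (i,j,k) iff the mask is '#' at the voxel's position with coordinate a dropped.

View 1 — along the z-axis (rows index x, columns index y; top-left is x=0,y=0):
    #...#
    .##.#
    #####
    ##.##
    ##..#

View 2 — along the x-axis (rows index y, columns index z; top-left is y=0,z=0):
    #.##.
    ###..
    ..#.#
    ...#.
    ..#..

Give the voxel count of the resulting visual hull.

voxel count = 35

full grid |V| = 125
after view 1 [z-axis, 17 of 25 cells solid] → remaining = 85
after view 2 [x-axis, 10 of 25 cells solid] → remaining = 35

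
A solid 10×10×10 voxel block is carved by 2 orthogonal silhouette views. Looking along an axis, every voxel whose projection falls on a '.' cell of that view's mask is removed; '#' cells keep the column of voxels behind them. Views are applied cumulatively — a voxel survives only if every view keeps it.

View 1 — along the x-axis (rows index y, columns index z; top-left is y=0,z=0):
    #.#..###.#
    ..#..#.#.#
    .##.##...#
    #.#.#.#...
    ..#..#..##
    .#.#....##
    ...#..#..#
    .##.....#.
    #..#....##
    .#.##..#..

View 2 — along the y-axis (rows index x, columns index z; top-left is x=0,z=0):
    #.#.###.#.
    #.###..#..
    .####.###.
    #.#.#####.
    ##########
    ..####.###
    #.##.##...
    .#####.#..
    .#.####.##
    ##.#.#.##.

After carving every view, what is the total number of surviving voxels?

start: 10×10×10 = 1000 voxels
  1. axis=0 (YZ plane), |mask|=41  ⇒  voxels=410
  2. axis=1 (XZ plane), |mask|=66  ⇒  voxels=262

voxel count = 262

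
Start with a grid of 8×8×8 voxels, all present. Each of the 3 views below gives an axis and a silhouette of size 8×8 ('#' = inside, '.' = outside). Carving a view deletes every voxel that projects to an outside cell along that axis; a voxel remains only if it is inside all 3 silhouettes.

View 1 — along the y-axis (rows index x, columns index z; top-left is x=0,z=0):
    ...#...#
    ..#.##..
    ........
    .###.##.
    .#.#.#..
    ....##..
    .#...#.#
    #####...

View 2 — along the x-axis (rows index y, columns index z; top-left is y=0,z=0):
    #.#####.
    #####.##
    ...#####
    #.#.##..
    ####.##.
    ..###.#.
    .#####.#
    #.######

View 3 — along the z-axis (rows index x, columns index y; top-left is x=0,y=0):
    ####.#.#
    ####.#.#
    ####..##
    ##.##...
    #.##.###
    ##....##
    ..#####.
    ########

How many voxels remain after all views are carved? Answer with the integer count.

initial block: 8^3 = 512
V1 y: intersect with XZ mask (23 set) -- 184 left
V2 x: intersect with YZ mask (45 set) -- 131 left
V3 z: intersect with XY mask (45 set) -- 93 left

|visual hull| = 93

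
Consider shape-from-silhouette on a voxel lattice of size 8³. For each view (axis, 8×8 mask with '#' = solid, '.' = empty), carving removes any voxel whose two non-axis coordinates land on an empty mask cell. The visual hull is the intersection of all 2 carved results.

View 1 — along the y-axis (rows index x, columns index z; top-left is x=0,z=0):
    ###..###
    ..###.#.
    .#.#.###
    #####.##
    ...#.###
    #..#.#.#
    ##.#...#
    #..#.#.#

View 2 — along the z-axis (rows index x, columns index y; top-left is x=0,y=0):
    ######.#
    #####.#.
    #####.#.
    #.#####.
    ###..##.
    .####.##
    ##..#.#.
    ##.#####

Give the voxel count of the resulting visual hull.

initial block: 8^3 = 512
after view 1 [y-axis, 38 of 64 cells solid] → remaining = 304
after view 2 [z-axis, 47 of 64 cells solid] → remaining = 226

226 voxels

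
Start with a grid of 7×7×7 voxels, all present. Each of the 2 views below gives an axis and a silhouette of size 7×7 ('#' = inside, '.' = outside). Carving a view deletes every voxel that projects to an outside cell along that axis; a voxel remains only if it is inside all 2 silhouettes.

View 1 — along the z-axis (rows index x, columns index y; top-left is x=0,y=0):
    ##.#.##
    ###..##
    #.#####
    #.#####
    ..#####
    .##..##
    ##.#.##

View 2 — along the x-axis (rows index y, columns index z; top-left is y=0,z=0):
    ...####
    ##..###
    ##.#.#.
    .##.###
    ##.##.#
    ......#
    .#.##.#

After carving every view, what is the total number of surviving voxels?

full grid |V| = 343
[1] z-view keeps 36 columns → grid now 252
[2] x-view keeps 28 columns → grid now 135

|visual hull| = 135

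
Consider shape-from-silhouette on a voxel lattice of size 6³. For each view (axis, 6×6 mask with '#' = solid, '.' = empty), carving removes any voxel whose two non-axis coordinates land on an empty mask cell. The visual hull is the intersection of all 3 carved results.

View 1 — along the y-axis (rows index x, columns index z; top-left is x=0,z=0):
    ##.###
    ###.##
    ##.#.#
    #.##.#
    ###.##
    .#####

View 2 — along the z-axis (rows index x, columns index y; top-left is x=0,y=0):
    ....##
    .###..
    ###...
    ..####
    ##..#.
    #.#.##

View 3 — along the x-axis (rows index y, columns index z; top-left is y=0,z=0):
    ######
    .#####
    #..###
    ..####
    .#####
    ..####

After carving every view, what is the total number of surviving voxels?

start: 6×6×6 = 216 voxels
after view 1 [y-axis, 28 of 36 cells solid] → remaining = 168
after view 2 [z-axis, 19 of 36 cells solid] → remaining = 88
after view 3 [x-axis, 28 of 36 cells solid] → remaining = 69

|visual hull| = 69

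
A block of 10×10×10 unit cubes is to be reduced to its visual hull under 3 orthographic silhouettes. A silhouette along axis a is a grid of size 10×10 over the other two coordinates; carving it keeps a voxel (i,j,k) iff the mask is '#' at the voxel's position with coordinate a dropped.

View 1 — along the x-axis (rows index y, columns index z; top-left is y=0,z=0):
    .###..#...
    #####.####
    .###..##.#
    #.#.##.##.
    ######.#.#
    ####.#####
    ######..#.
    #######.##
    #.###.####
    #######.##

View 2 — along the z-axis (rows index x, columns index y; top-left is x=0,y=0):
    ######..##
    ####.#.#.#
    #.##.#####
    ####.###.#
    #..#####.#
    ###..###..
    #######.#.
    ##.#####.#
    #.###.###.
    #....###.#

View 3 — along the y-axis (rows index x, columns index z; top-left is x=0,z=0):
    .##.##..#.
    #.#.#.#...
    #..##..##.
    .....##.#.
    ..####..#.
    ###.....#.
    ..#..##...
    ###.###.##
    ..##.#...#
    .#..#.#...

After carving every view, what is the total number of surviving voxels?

|visual hull| = 244

initial block: 10^3 = 1000
carve view 1 (along x, YZ-mask fill 75/100): 750 voxels remain
carve view 2 (along z, XY-mask fill 72/100): 528 voxels remain
carve view 3 (along y, XZ-mask fill 44/100): 244 voxels remain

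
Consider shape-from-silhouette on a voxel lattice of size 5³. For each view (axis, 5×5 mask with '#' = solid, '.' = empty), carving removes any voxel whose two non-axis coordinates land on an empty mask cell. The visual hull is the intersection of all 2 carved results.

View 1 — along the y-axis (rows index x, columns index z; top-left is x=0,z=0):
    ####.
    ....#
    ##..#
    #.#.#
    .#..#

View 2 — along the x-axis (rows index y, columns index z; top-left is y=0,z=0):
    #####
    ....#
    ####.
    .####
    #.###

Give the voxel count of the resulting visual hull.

full grid |V| = 125
after view 1 [y-axis, 13 of 25 cells solid] → remaining = 65
after view 2 [x-axis, 18 of 25 cells solid] → remaining = 46

46 voxels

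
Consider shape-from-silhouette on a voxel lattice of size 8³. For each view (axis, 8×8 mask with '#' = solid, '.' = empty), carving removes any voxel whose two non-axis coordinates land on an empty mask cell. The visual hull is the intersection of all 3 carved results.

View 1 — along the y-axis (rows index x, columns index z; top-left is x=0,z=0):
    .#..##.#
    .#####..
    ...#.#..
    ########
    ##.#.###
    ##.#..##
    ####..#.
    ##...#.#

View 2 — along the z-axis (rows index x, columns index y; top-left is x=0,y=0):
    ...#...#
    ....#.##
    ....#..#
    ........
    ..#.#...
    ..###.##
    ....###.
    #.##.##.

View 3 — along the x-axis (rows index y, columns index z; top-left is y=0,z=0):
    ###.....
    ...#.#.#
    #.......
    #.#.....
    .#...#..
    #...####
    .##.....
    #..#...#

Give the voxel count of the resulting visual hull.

full grid |V| = 512
  1. axis=1 (XZ plane), |mask|=39  ⇒  voxels=312
  2. axis=2 (XY plane), |mask|=22  ⇒  voxels=99
  3. axis=0 (YZ plane), |mask|=21  ⇒  voxels=31

31 voxels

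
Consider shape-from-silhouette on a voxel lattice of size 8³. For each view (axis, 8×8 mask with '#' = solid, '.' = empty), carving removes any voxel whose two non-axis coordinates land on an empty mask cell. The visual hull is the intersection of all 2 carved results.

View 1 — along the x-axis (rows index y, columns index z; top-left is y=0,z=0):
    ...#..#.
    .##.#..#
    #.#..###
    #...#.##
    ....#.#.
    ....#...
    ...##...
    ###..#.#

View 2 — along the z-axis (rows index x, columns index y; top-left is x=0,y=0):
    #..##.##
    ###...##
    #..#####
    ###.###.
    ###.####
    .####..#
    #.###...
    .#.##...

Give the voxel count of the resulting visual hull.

full grid |V| = 512
  1. axis=0 (YZ plane), |mask|=25  ⇒  voxels=200
  2. axis=2 (XY plane), |mask|=41  ⇒  voxels=129

remaining voxels: 129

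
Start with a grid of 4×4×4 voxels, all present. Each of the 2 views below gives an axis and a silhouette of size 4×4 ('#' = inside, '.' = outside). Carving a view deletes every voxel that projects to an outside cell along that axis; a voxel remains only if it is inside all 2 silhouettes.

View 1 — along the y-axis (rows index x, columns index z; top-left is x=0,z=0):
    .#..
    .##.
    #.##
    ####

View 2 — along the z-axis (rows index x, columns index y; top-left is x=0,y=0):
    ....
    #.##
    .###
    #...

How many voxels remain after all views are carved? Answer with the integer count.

19 voxels

start: 4×4×4 = 64 voxels
after view 1 [y-axis, 10 of 16 cells solid] → remaining = 40
after view 2 [z-axis, 7 of 16 cells solid] → remaining = 19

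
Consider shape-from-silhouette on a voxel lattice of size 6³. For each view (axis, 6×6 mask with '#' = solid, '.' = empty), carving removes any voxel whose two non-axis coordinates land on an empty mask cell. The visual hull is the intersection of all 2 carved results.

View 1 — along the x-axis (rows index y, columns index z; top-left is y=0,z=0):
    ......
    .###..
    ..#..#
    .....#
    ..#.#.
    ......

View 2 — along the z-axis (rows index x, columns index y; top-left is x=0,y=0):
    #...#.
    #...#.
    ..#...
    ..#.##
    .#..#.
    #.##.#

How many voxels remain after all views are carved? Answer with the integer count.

18 voxels

before carving: 216 voxels (6×6×6)
after view 1 [x-axis, 8 of 36 cells solid] → remaining = 48
after view 2 [z-axis, 14 of 36 cells solid] → remaining = 18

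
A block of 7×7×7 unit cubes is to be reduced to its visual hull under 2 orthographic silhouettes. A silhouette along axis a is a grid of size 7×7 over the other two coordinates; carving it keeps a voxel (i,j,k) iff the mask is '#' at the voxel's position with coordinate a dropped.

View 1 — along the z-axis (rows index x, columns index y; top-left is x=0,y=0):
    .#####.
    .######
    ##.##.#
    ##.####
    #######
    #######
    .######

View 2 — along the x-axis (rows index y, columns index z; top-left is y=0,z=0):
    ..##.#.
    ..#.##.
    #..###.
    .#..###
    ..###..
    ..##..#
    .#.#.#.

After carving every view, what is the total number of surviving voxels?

voxel count = 138

full grid |V| = 343
V1 z: intersect with XY mask (42 set) -- 294 left
V2 x: intersect with YZ mask (23 set) -- 138 left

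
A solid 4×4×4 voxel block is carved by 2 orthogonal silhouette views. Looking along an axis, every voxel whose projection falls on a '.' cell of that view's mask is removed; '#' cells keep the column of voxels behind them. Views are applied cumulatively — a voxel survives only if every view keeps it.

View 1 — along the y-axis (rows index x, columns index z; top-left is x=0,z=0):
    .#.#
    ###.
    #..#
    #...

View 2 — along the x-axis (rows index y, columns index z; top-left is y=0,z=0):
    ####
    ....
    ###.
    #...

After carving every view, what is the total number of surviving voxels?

voxel count = 17

start: 4×4×4 = 64 voxels
  1. axis=1 (XZ plane), |mask|=8  ⇒  voxels=32
  2. axis=0 (YZ plane), |mask|=8  ⇒  voxels=17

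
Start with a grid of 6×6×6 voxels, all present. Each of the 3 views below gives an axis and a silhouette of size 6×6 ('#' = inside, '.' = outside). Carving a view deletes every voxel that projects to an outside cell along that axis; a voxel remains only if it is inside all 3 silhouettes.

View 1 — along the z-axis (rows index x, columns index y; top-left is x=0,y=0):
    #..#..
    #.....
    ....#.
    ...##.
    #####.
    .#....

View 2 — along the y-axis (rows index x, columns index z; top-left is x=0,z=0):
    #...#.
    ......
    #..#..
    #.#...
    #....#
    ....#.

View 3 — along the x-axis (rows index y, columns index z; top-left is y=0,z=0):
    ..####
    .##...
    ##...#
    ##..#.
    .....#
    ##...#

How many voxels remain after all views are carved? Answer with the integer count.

full grid |V| = 216
carve view 1 (along z, XY-mask fill 12/36): 72 voxels remain
carve view 2 (along y, XZ-mask fill 9/36): 21 voxels remain
carve view 3 (along x, YZ-mask fill 16/36): 9 voxels remain

remaining voxels: 9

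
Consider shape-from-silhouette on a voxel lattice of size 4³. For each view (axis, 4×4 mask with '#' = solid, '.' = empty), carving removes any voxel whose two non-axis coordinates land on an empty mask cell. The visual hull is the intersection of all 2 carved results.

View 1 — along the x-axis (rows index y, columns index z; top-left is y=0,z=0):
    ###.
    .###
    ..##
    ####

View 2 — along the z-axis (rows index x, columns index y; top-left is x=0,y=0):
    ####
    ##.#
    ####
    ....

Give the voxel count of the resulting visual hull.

start: 4×4×4 = 64 voxels
carve view 1 (along x, YZ-mask fill 12/16): 48 voxels remain
carve view 2 (along z, XY-mask fill 11/16): 34 voxels remain

34 voxels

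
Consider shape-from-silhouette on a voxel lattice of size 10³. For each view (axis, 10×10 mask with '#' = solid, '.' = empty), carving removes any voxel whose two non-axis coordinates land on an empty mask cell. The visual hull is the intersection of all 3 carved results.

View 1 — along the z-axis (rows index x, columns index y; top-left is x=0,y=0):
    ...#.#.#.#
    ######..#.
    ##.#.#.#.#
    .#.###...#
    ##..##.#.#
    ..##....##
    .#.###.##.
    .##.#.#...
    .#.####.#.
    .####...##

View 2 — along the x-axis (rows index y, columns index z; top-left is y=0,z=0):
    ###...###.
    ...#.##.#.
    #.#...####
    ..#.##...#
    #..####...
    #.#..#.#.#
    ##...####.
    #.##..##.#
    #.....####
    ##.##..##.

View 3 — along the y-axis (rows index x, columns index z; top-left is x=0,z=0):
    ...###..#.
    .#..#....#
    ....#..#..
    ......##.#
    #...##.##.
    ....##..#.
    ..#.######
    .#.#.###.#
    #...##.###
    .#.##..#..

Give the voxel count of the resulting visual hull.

full grid |V| = 1000
V1 z: intersect with XY mask (54 set) -- 540 left
V2 x: intersect with YZ mask (53 set) -- 273 left
V3 y: intersect with XZ mask (43 set) -- 114 left

voxel count = 114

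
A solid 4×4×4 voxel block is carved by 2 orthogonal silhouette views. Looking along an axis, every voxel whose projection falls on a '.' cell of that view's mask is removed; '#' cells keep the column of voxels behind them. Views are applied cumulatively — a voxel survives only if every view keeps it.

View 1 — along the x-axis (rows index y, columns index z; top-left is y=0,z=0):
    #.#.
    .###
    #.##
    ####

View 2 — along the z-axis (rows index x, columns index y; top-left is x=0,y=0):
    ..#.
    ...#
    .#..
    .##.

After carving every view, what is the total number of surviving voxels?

start: 4×4×4 = 64 voxels
carve view 1 (along x, YZ-mask fill 12/16): 48 voxels remain
carve view 2 (along z, XY-mask fill 5/16): 16 voxels remain

|visual hull| = 16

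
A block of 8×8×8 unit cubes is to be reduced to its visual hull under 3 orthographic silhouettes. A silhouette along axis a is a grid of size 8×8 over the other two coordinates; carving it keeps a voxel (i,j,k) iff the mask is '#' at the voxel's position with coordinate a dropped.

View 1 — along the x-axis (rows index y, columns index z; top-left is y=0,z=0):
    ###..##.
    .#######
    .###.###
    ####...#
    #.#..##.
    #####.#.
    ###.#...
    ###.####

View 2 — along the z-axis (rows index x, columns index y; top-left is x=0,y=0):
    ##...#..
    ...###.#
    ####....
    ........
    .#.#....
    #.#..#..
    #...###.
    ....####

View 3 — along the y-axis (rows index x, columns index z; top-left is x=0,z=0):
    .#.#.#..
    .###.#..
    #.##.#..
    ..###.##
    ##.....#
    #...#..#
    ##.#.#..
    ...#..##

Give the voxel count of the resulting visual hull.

54 voxels

start: 8×8×8 = 512 voxels
after view 1 [x-axis, 44 of 64 cells solid] → remaining = 352
after view 2 [z-axis, 24 of 64 cells solid] → remaining = 132
after view 3 [y-axis, 29 of 64 cells solid] → remaining = 54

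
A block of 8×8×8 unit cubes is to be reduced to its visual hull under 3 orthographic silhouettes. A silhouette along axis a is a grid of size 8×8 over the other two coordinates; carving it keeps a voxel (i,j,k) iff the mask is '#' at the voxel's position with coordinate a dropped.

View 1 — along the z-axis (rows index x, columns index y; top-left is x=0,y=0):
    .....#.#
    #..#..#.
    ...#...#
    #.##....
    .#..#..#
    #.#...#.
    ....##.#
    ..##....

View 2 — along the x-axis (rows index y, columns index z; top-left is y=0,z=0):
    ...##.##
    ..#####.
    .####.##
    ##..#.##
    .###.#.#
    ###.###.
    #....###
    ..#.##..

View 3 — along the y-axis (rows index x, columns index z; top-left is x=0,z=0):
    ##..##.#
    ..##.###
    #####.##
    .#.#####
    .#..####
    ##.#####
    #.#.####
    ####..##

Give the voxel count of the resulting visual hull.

initial block: 8^3 = 512
V1 z: intersect with XY mask (21 set) -- 168 left
V2 x: intersect with YZ mask (38 set) -- 97 left
V3 y: intersect with XZ mask (47 set) -- 75 left

|visual hull| = 75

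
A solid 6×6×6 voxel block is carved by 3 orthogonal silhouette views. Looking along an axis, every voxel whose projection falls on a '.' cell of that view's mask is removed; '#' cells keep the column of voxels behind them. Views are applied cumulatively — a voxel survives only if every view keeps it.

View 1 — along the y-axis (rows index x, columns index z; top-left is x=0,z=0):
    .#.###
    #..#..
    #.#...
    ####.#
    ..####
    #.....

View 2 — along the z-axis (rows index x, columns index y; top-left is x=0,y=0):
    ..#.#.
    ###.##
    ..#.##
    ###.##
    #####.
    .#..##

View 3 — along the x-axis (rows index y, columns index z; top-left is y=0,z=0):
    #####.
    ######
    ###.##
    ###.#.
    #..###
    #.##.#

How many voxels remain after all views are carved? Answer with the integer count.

before carving: 216 voxels (6×6×6)
after view 1 [y-axis, 18 of 36 cells solid] → remaining = 108
after view 2 [z-axis, 23 of 36 cells solid] → remaining = 72
after view 3 [x-axis, 28 of 36 cells solid] → remaining = 58

remaining voxels: 58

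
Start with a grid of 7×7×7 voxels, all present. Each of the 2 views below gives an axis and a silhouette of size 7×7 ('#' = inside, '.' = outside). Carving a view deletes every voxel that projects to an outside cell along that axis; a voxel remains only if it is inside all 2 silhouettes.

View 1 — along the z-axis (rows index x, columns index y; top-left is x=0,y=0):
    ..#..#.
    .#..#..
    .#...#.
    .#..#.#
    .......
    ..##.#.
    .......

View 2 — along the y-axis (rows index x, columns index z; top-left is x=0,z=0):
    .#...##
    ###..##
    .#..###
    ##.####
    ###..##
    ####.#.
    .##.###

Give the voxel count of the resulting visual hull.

before carving: 343 voxels (7×7×7)
carve view 1 (along z, XY-mask fill 12/49): 84 voxels remain
carve view 2 (along y, XZ-mask fill 33/49): 57 voxels remain

voxel count = 57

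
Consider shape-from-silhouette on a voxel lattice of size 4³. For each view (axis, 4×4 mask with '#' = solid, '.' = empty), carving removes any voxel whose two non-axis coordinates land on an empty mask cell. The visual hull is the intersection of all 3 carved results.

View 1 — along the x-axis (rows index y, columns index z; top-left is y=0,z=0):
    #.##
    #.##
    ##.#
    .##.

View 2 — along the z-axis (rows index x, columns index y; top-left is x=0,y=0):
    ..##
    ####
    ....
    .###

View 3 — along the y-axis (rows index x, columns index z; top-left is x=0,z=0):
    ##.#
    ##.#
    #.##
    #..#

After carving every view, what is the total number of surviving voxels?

remaining voxels: 16

initial block: 4^3 = 64
V1 x: intersect with YZ mask (11 set) -- 44 left
V2 z: intersect with XY mask (9 set) -- 24 left
V3 y: intersect with XZ mask (11 set) -- 16 left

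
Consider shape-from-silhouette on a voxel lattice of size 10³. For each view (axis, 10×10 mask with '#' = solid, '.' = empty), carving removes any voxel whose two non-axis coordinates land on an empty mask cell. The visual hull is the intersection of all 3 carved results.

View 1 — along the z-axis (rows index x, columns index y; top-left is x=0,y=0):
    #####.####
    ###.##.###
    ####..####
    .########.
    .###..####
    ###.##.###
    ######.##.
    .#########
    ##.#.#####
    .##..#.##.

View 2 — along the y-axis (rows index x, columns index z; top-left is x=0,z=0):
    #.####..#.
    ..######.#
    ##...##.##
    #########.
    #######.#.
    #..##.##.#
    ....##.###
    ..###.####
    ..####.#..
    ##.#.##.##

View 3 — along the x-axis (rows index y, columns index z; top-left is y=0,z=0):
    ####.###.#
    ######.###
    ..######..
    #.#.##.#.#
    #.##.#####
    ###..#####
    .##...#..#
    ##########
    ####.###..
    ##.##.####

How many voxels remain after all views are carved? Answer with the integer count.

before carving: 1000 voxels (10×10×10)
step 1: project along z, AND mask (78/100) → |grid| = 780
step 2: project along y, AND mask (66/100) → |grid| = 512
step 3: project along x, AND mask (74/100) → |grid| = 379

379 voxels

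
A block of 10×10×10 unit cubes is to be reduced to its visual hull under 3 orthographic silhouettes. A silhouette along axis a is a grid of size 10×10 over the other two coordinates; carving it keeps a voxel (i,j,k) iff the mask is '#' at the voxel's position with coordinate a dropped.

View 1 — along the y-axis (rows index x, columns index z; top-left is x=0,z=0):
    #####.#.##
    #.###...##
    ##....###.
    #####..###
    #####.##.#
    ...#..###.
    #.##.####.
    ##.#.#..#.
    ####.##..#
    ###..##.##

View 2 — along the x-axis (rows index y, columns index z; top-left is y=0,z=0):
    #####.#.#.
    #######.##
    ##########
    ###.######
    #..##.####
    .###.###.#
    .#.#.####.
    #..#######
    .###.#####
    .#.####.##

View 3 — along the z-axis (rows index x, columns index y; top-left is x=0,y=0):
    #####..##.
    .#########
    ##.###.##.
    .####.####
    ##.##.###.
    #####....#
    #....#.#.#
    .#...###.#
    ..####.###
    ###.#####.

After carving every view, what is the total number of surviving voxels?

before carving: 1000 voxels (10×10×10)
V1 y: intersect with XZ mask (65 set) -- 650 left
V2 x: intersect with YZ mask (78 set) -- 509 left
V3 z: intersect with XY mask (68 set) -- 349 left

voxel count = 349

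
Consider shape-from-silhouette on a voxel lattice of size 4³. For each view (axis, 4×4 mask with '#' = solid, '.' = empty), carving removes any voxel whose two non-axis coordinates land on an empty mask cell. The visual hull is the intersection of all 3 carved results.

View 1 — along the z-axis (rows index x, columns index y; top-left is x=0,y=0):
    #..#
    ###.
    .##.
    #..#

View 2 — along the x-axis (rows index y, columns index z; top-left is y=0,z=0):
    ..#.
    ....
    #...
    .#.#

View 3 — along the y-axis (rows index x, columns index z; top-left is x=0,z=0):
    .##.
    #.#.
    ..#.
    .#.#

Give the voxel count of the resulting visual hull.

initial block: 4^3 = 64
step 1: project along z, AND mask (9/16) → |grid| = 36
step 2: project along x, AND mask (4/16) → |grid| = 9
step 3: project along y, AND mask (7/16) → |grid| = 6

remaining voxels: 6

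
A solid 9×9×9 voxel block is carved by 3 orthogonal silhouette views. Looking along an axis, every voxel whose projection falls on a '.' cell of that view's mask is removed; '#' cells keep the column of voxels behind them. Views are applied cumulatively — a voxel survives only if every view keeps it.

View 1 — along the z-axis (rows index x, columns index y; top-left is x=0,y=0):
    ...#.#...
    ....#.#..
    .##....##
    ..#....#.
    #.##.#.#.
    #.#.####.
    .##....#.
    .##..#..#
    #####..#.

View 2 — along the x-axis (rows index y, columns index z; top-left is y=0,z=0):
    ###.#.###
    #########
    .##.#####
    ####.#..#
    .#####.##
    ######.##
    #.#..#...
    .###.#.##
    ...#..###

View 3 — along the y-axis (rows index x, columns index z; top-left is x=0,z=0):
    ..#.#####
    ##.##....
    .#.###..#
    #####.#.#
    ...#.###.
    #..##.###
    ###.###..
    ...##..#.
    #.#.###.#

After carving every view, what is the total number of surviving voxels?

remaining voxels: 122

initial block: 9^3 = 729
[1] z-view keeps 34 columns → grid now 306
[2] x-view keeps 57 columns → grid now 227
[3] y-view keeps 47 columns → grid now 122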